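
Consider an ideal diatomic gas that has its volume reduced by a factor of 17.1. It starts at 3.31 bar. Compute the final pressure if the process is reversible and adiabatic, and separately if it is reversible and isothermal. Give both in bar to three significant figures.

For a diatomic ideal gas γ = 7/5.
Isothermal: P₂ = P₁(V₁/V₂) = 3.31×17.1 = 56.6 bar.
Adiabatic: P₂ = P₁(V₁/V₂)^γ = 3.31×17.1^(7/5) = 176.2 bar.

adiabatic: 176 bar; isothermal: 56.6 bar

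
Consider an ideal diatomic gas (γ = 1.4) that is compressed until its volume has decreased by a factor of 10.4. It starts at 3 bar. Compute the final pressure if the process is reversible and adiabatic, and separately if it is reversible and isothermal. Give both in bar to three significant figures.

adiabatic: 79.6 bar; isothermal: 31.2 bar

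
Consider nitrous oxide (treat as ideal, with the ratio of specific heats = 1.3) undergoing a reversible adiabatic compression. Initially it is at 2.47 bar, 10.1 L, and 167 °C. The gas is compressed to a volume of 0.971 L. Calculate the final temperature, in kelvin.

For a reversible adiabat TV^(γ−1) is constant, so T₂ = T₁ (V₁/V₂)^(γ−1).
T₁ = 167 °C = 440.1 K.
T₂ = 440.1 × (10.1/0.971)^(0.3) = 888.7 K.

T₂ ≈ 889 K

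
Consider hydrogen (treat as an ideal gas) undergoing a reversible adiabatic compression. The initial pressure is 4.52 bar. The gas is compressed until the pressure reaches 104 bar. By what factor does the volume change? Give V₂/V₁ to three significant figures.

V₂/V₁ ≈ 0.106

From PV^γ = const, V₂/V₁ = (P₁/P₂)^(1/γ).
For a diatomic ideal gas γ = 7/5.
V₂/V₁ = (4.52/104)^(5/7) = 0.1065.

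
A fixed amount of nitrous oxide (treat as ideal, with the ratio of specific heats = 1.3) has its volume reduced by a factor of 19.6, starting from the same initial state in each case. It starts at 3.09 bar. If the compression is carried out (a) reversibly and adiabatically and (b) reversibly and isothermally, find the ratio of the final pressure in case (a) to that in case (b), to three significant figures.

P_adiabatic / P_isothermal ≈ 2.44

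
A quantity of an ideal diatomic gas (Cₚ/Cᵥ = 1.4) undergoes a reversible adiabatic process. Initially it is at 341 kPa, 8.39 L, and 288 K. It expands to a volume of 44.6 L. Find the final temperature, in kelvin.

For a reversible adiabat TV^(γ−1) is constant, so T₂ = T₁ (V₁/V₂)^(γ−1).
T₂ = 288 × (8.39/44.6)^(0.4) = 147.6 K.

T₂ ≈ 148 K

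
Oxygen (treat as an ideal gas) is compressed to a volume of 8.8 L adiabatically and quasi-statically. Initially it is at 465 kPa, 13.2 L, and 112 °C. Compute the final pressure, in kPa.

P₂ ≈ 820 kPa

Adiabatic: P₁V₁^γ = P₂V₂^γ ⇒ P₂ = P₁ (V₁/V₂)^γ.
γ = 7/5 for a diatomic ideal gas.
P₂ = 465 × (13.2/8.8)^(7/5) = 820.3 kPa.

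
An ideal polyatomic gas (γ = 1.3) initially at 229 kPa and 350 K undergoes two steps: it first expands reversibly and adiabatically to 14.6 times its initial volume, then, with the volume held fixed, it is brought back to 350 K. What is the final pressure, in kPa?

P₃ ≈ 15.7 kPa

Adiabatic step (PV^γ = const): P₂ = 229×(1/14.6)^(1.3) = 7.017 kPa; T₂ = 350×(1/14.6)^(0.3) = 156.6 K.
Isochoric: P₃ = P₂(T₃/T₂) = 7.017 × (350/156.6) = 15.68 kPa.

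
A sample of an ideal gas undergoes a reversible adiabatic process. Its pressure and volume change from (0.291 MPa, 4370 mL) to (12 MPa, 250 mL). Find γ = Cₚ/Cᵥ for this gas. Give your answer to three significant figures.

PV^γ = const ⇒ γ = ln(P₂/P₁) / ln(V₁/V₂).
γ = ln(12/0.291) / ln(4370/250) = 1.3.

γ ≈ 1.30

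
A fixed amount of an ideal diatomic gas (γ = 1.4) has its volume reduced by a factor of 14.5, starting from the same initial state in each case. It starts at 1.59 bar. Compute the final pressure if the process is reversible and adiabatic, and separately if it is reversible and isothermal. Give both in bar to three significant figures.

adiabatic: 67.2 bar; isothermal: 23.1 bar

Isothermal: P₂ = P₁(V₁/V₂) = 1.59×14.5 = 23.05 bar.
Adiabatic: P₂ = P₁(V₁/V₂)^γ = 1.59×14.5^(1.4) = 67.19 bar.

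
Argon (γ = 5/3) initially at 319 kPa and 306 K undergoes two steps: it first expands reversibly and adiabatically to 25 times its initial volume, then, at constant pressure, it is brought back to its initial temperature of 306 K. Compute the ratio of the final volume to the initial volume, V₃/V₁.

V₃/V₁ ≈ 214

Adiabatic step: V₂/V₁ = 25; T₂ = T₁·(1/25)^(2/3) = 35.79 K.
Isobaric step: V₃/V₂ = T₃/T₂ = 306/35.79.
V₃/V₁ = (V₂/V₁)(V₃/V₂) = 25 × (306/35.79) = 213.7.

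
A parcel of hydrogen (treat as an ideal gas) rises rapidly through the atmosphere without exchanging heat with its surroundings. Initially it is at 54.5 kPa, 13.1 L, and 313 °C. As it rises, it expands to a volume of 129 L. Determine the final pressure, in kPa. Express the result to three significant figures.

P₂ ≈ 2.22 kPa

Adiabatic: P₁V₁^γ = P₂V₂^γ ⇒ P₂ = P₁ (V₁/V₂)^γ.
γ = 7/5 for a diatomic ideal gas.
P₂ = 54.5 × (13.1/129)^(7/5) = 2.217 kPa.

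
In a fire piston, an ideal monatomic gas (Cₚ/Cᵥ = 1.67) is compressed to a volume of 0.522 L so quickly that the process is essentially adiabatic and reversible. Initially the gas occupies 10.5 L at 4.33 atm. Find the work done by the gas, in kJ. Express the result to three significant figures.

W ≈ -44.5 kJ

P₂ = P₁(V₁/V₂)^γ = 4.33×(10.5/0.522)^(1.67) = 650.7 atm.
For a reversible adiabat, W_by_gas = (P₁V₁ − P₂V₂)/(γ−1).
W_by = (438700×0.0105 − 6.593×10^7×0.000522) / (0.67) = -44490 J.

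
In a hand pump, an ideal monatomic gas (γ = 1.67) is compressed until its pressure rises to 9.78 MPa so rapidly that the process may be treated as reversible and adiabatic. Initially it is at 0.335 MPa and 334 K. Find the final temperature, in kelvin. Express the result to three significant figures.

T₂ ≈ 1290 K

Adiabatic: T₂/T₁ = (P₂/P₁)^((γ−1)/γ).
T₂ = 334 × (9.78/0.335)^(0.401) = 1293 K.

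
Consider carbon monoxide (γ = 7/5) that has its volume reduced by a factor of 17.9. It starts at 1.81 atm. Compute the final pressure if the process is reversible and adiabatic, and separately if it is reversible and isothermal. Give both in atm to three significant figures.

Isothermal: P₂ = P₁(V₁/V₂) = 1.81×17.9 = 32.4 atm.
Adiabatic: P₂ = P₁(V₁/V₂)^γ = 1.81×17.9^(7/5) = 102.7 atm.

adiabatic: 103 atm; isothermal: 32.4 atm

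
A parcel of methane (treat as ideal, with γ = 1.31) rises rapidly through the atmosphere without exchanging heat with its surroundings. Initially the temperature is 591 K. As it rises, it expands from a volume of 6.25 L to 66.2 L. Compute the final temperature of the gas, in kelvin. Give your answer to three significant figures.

Adiabatic: T₁V₁^(γ−1) = T₂V₂^(γ−1) ⇒ T₂ = T₁ (V₁/V₂)^(γ−1).
T₂ = 591 × (6.25/66.2)^(0.31) = 284.3 K.

T₂ ≈ 284 K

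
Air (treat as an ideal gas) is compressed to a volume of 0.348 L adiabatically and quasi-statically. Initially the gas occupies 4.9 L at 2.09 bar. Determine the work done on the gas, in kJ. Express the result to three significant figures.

γ = 7/5 for a diatomic ideal gas.
P₂ = P₁(V₁/V₂)^γ = 2.09×(4.9/0.348)^(7/5) = 84.76 bar.
For a reversible adiabat, W_by_gas = (P₁V₁ − P₂V₂)/(γ−1).
W_by = (209000×0.0049 − 8.476×10^6×0.000348) / (2/5) = -4814 J.
W_on_gas = −W_by = 4814 J.

W ≈ 4.81 kJ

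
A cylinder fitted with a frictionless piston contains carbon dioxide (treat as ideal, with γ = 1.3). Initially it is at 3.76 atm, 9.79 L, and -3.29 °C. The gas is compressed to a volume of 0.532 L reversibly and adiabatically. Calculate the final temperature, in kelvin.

Adiabatic: T₁V₁^(γ−1) = T₂V₂^(γ−1) ⇒ T₂ = T₁ (V₁/V₂)^(γ−1).
T₁ = -3.29 °C = 269.9 K.
T₂ = 269.9 × (9.79/0.532)^(0.3) = 646.5 K.

T₂ ≈ 647 K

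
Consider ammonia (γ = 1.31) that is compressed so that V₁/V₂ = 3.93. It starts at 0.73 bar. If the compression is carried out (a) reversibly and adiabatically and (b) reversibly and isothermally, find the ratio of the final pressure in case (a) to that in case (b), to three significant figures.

Isothermal: P_b = P₁(V₁/V₂) = 0.73×3.93.
Adiabatic: P_a = P₁(V₁/V₂)^γ = 0.73×3.93^(1.31).
P_a/P_b = (V₁/V₂)^(γ−1) = 3.93^(0.31) = 1.528.

P_adiabatic / P_isothermal ≈ 1.53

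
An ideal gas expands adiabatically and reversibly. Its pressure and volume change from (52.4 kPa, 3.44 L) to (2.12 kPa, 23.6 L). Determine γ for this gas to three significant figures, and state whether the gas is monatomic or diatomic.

PV^γ = const ⇒ γ = ln(P₂/P₁) / ln(V₁/V₂).
γ = ln(2.12/52.4) / ln(3.44/23.6) = 1.666.
γ ≈ 1.67 is close to 5/3, so the gas is monatomic.

γ ≈ 1.67; monatomic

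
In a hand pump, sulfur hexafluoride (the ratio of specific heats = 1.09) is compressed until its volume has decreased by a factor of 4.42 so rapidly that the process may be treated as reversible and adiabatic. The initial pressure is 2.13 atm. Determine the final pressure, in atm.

Adiabatic: P₁V₁^γ = P₂V₂^γ ⇒ P₂ = P₁ (V₁/V₂)^γ.
P₂ = 2.13 × 4.42^(1.09) = 10.76 atm.

P₂ ≈ 10.8 atm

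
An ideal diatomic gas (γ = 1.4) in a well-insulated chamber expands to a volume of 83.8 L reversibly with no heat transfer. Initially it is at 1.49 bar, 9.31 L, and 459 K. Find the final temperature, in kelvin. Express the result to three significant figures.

Adiabatic: T₁V₁^(γ−1) = T₂V₂^(γ−1) ⇒ T₂ = T₁ (V₁/V₂)^(γ−1).
T₂ = 459 × (9.31/83.8)^(0.4) = 190.6 K.

T₂ ≈ 191 K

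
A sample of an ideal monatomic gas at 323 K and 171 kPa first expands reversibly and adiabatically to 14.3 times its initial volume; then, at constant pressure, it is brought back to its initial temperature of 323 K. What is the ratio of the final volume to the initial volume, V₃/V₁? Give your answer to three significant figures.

V₃/V₁ ≈ 84.2

For a monatomic ideal gas γ = 5/3.
Adiabatic step: V₂/V₁ = 14.3; T₂ = T₁·(1/14.3)^(2/3) = 54.82 K.
Isobaric step: V₃/V₂ = T₃/T₂ = 323/54.82.
V₃/V₁ = (V₂/V₁)(V₃/V₂) = 14.3 × (323/54.82) = 84.25.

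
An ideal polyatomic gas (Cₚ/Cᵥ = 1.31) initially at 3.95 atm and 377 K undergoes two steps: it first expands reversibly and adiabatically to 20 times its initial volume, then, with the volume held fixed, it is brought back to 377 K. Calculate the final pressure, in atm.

Adiabatic step (PV^γ = const): P₂ = 3.95×(1/20)^(1.31) = 0.07803 atm; T₂ = 377×(1/20)^(0.31) = 148.9 K.
Isochoric: P₃ = P₂(T₃/T₂) = 0.07803 × (377/148.9) = 0.1975 atm.

P₃ ≈ 0.198 atm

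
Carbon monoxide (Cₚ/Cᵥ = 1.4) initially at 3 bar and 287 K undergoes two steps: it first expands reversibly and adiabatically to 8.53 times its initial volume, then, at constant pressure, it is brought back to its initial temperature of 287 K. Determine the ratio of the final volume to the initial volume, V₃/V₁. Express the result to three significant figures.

V₃/V₁ ≈ 20.1

Adiabatic step: V₂/V₁ = 8.53; T₂ = T₁·(1/8.53)^(0.4) = 121.8 K.
Isobaric step: V₃/V₂ = T₃/T₂ = 287/121.8.
V₃/V₁ = (V₂/V₁)(V₃/V₂) = 8.53 × (287/121.8) = 20.11.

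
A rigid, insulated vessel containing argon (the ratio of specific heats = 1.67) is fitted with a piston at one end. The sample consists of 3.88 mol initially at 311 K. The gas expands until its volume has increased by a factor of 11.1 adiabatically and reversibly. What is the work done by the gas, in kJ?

For a reversible adiabat TV^(γ−1) is constant, so T₂ = T₁ (V₁/V₂)^(γ−1).
T₂ = 311 × (1/11.1)^(0.67) = 62 K.
Q = 0, so ΔU = W_on_gas = nCᵥΔT with Cᵥ = R/(γ−1) = 12.41 J/(mol·K).
ΔU = 3.88 × 12.41 × (62 − 311) = -11990 J.
Work done by the gas = −ΔU = 11990 J.

W ≈ 12.0 kJ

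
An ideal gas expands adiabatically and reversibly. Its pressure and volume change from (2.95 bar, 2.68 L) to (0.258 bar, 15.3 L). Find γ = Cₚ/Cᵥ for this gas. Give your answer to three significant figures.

γ ≈ 1.40

PV^γ = const ⇒ γ = ln(P₂/P₁) / ln(V₁/V₂).
γ = ln(0.258/2.95) / ln(2.68/15.3) = 1.399.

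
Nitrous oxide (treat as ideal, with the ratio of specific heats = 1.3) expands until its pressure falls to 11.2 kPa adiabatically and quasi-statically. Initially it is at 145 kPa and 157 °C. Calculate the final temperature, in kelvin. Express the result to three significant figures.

T₂ ≈ 238 K

Along an adiabat T P^((1−γ)/γ) is constant, so T₂ = T₁ (P₂/P₁)^((γ−1)/γ).
T₁ = 157 °C = 430.1 K.
T₂ = 430.1 × (11.2/145)^(0.231) = 238.2 K.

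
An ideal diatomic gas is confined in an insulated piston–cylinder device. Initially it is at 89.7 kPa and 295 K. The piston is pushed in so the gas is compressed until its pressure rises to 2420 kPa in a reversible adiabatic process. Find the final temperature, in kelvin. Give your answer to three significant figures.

T₂ ≈ 756 K

Along an adiabat T P^((1−γ)/γ) is constant, so T₂ = T₁ (P₂/P₁)^((γ−1)/γ).
For a diatomic ideal gas γ = 7/5, so (γ−1)/γ = 2/7.
T₂ = 295 × (2420/89.7)^(2/7) = 756.3 K.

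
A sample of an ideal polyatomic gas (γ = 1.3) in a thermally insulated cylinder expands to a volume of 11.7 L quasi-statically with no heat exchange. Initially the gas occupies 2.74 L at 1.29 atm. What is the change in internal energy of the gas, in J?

ΔU ≈ -421 J

P₂ = P₁(V₁/V₂)^γ = 1.29×(2.74/11.7)^(1.3) = 0.1954 atm.
For a reversible adiabat, W_by_gas = (P₁V₁ − P₂V₂)/(γ−1).
W_by = (130700×0.00274 − 19800×0.0117) / (0.3) = 421.5 J.
Q = 0 ⇒ ΔU = −W_by = -421.5 J.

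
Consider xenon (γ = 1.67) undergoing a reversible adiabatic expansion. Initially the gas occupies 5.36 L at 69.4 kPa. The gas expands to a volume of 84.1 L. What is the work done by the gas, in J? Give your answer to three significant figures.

W ≈ 467 J

P₂ = P₁(V₁/V₂)^γ = 69.4×(5.36/84.1)^(1.67) = 0.6993 kPa.
For a reversible adiabat, W_by_gas = (P₁V₁ − P₂V₂)/(γ−1).
W_by = (69400×0.00536 − 699.3×0.0841) / (0.67) = 467.4 J.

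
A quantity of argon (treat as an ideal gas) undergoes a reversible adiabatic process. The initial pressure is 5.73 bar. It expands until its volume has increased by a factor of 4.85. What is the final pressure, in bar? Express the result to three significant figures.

P₂ ≈ 0.412 bar

Since PV^γ is constant along a reversible adiabat, P₂ = P₁ (V₁/V₂)^γ.
For a monatomic ideal gas γ = 5/3.
P₂ = 5.73 × (1/4.85)^(5/3) = 0.4123 bar.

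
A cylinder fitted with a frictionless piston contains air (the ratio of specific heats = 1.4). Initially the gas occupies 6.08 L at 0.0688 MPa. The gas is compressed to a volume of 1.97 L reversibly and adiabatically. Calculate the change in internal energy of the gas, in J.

ΔU ≈ 596 J

P₂ = P₁(V₁/V₂)^γ = 0.0688×(6.08/1.97)^(1.4) = 0.3333 MPa.
For a reversible adiabat, W_by_gas = (P₁V₁ − P₂V₂)/(γ−1).
W_by = (68800×0.00608 − 333300×0.00197) / (0.4) = -595.6 J.
Q = 0 ⇒ ΔU = −W_by = 595.6 J.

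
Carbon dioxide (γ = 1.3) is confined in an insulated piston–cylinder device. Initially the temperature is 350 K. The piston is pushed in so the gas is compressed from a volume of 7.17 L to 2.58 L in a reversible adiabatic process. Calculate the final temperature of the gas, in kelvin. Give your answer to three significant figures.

For a reversible adiabat TV^(γ−1) is constant, so T₂ = T₁ (V₁/V₂)^(γ−1).
T₂ = 350 × (7.17/2.58)^(0.3) = 475.6 K.

T₂ ≈ 476 K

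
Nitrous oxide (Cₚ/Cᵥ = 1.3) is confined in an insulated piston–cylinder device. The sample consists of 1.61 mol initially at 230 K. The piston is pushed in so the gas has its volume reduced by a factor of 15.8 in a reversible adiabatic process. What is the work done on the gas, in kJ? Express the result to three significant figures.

W ≈ 13.2 kJ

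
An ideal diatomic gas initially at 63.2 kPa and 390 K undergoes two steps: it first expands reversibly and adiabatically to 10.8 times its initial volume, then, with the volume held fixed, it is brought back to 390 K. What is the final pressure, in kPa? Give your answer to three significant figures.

P₃ ≈ 5.85 kPa

For a diatomic ideal gas γ = 7/5.
Adiabatic step (PV^γ = const): P₂ = 63.2×(1/10.8)^(7/5) = 2.259 kPa; T₂ = 390×(1/10.8)^(2/5) = 150.6 K.
Isochoric: P₃ = P₂(T₃/T₂) = 2.259 × (390/150.6) = 5.852 kPa.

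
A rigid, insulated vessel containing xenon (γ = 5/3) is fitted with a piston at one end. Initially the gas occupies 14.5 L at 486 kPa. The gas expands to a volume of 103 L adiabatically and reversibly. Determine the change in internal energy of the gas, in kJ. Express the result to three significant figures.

ΔU ≈ -7.71 kJ

P₂ = P₁(V₁/V₂)^γ = 486×(14.5/103)^(5/3) = 18.51 kPa.
For a reversible adiabat, W_by_gas = (P₁V₁ − P₂V₂)/(γ−1).
W_by = (486000×0.0145 − 18510×0.103) / (2/3) = 7710 J.
Q = 0 ⇒ ΔU = −W_by = -7710 J.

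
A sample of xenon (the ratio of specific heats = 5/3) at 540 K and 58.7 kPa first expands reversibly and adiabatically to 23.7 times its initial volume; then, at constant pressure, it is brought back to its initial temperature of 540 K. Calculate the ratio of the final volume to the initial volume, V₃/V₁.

Adiabatic step: V₂/V₁ = 23.7; T₂ = T₁·(1/23.7)^(2/3) = 65.45 K.
Isobaric step: V₃/V₂ = T₃/T₂ = 540/65.45.
V₃/V₁ = (V₂/V₁)(V₃/V₂) = 23.7 × (540/65.45) = 195.5.

V₃/V₁ ≈ 196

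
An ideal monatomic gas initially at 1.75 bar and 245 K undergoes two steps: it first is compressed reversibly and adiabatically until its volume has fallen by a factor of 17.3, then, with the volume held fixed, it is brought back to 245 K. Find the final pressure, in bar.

P₃ ≈ 30.3 bar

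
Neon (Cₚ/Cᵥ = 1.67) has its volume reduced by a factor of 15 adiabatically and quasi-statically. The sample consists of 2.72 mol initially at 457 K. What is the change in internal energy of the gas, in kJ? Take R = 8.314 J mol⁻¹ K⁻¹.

For a reversible adiabat TV^(γ−1) is constant, so T₂ = T₁ (V₁/V₂)^(γ−1).
T₂ = 457 × 15^(0.67) = 2805 K.
Q = 0, so ΔU = W_on_gas = nCᵥΔT with Cᵥ = R/(γ−1) = 12.41 J/(mol·K).
ΔU = 2.72 × 12.41 × (2805 − 457) = 79240 J.

ΔU ≈ 79.2 kJ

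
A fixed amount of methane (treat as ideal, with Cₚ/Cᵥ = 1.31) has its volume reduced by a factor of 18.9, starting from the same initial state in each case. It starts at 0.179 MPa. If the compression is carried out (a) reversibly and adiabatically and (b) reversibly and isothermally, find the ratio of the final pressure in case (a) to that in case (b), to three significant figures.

Isothermal: P_b = P₁(V₁/V₂) = 0.179×18.9.
Adiabatic: P_a = P₁(V₁/V₂)^γ = 0.179×18.9^(1.31).
P_a/P_b = (V₁/V₂)^(γ−1) = 18.9^(0.31) = 2.487.

P_adiabatic / P_isothermal ≈ 2.49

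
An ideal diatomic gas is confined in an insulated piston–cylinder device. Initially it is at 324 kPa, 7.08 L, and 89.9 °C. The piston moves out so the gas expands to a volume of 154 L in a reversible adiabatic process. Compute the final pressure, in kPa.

P₂ ≈ 4.35 kPa

Since PV^γ is constant along a reversible adiabat, P₂ = P₁ (V₁/V₂)^γ.
γ = 7/5 for a diatomic ideal gas.
P₂ = 324 × (7.08/154)^(7/5) = 4.346 kPa.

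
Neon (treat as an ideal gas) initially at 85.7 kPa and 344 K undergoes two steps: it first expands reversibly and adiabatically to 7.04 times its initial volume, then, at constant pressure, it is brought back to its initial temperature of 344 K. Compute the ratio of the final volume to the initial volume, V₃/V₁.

For a monatomic ideal gas γ = 5/3.
Adiabatic step: V₂/V₁ = 7.04; T₂ = T₁·(1/7.04)^(2/3) = 93.65 K.
Isobaric step: V₃/V₂ = T₃/T₂ = 344/93.65.
V₃/V₁ = (V₂/V₁)(V₃/V₂) = 7.04 × (344/93.65) = 25.86.

V₃/V₁ ≈ 25.9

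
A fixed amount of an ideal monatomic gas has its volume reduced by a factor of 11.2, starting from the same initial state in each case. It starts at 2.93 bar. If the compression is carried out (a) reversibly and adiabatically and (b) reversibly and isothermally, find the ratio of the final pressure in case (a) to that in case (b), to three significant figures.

For a monatomic ideal gas γ = 5/3.
Isothermal: P_b = P₁(V₁/V₂) = 2.93×11.2.
Adiabatic: P_a = P₁(V₁/V₂)^γ = 2.93×11.2^(5/3).
P_a/P_b = (V₁/V₂)^(γ−1) = 11.2^(2/3) = 5.006.

P_adiabatic / P_isothermal ≈ 5.01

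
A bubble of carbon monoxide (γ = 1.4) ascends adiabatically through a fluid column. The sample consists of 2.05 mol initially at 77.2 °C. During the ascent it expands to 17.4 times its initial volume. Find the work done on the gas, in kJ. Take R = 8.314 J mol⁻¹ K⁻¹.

W ≈ -10.2 kJ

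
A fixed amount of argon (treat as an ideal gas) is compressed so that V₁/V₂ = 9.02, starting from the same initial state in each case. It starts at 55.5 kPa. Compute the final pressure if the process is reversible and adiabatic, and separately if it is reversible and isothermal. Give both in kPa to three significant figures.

For a monatomic ideal gas γ = 5/3.
Isothermal: P₂ = P₁(V₁/V₂) = 55.5×9.02 = 500.6 kPa.
Adiabatic: P₂ = P₁(V₁/V₂)^γ = 55.5×9.02^(5/3) = 2169 kPa.

adiabatic: 2170 kPa; isothermal: 501 kPa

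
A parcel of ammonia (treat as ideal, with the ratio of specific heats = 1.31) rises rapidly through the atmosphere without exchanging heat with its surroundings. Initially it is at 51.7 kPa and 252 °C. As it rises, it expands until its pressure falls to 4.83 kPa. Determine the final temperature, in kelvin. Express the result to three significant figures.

Along an adiabat T P^((1−γ)/γ) is constant, so T₂ = T₁ (P₂/P₁)^((γ−1)/γ).
T₁ = 252 °C = 525.1 K.
T₂ = 525.1 × (4.83/51.7)^(0.237) = 299.7 K.

T₂ ≈ 300 K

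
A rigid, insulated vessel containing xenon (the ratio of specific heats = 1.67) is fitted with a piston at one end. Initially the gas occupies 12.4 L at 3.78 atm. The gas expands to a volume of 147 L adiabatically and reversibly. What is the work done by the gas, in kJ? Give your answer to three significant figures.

P₂ = P₁(V₁/V₂)^γ = 3.78×(12.4/147)^(1.67) = 0.06083 atm.
For a reversible adiabat, W_by_gas = (P₁V₁ − P₂V₂)/(γ−1).
W_by = (383000×0.0124 − 6163×0.147) / (0.67) = 5736 J.

W ≈ 5.74 kJ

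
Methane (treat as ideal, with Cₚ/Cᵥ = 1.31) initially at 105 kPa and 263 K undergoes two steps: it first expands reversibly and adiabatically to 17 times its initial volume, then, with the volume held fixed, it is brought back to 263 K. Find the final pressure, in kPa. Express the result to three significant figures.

P₃ ≈ 6.18 kPa

Adiabatic step (PV^γ = const): P₂ = 105×(1/17)^(1.31) = 2.566 kPa; T₂ = 263×(1/17)^(0.31) = 109.3 K.
Isochoric: P₃ = P₂(T₃/T₂) = 2.566 × (263/109.3) = 6.176 kPa.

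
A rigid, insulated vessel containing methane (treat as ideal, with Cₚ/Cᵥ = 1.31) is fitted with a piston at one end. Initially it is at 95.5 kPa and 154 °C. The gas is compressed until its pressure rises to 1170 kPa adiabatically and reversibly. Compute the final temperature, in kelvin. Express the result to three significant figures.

Along an adiabat T P^((1−γ)/γ) is constant, so T₂ = T₁ (P₂/P₁)^((γ−1)/γ).
T₁ = 154 °C = 427.1 K.
T₂ = 427.1 × (1170/95.5)^(0.237) = 772.8 K.

T₂ ≈ 773 K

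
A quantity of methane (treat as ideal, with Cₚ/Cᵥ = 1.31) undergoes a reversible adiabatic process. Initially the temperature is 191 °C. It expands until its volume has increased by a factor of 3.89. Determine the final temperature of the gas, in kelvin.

For a reversible adiabat TV^(γ−1) is constant, so T₂ = T₁ (V₁/V₂)^(γ−1).
T₁ = 191 °C = 464.1 K.
T₂ = 464.1 × (1/3.89)^(0.31) = 304.6 K.

T₂ ≈ 305 K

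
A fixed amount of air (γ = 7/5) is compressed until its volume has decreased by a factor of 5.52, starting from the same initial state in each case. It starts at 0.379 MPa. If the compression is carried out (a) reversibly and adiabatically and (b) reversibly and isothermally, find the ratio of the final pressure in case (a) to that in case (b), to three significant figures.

Isothermal: P_b = P₁(V₁/V₂) = 0.379×5.52.
Adiabatic: P_a = P₁(V₁/V₂)^γ = 0.379×5.52^(7/5).
P_a/P_b = (V₁/V₂)^(γ−1) = 5.52^(2/5) = 1.981.

P_adiabatic / P_isothermal ≈ 1.98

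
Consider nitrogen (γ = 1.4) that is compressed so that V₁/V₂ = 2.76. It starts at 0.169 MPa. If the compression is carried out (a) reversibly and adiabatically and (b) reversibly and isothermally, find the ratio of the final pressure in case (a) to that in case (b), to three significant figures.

P_adiabatic / P_isothermal ≈ 1.50

Isothermal: P_b = P₁(V₁/V₂) = 0.169×2.76.
Adiabatic: P_a = P₁(V₁/V₂)^γ = 0.169×2.76^(1.4).
P_a/P_b = (V₁/V₂)^(γ−1) = 2.76^(0.4) = 1.501.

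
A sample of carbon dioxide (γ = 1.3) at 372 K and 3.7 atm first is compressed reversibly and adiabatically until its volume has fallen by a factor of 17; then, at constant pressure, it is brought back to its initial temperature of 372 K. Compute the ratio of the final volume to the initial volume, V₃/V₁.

V₃/V₁ ≈ 0.0251

Adiabatic step: V₂/V₁ = 0.05882; T₂ = T₁·17^(0.3) = 870.3 K.
Isobaric step: V₃/V₂ = T₃/T₂ = 372/870.3.
V₃/V₁ = (V₂/V₁)(V₃/V₂) = 0.05882 × (372/870.3) = 0.02514.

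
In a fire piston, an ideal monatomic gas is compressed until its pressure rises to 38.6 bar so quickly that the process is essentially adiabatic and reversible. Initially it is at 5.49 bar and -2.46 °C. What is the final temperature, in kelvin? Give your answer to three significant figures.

Adiabatic: T₂/T₁ = (P₂/P₁)^((γ−1)/γ).
For a monatomic ideal gas γ = 5/3, so (γ−1)/γ = 2/5.
T₁ = -2.46 °C = 270.7 K.
T₂ = 270.7 × (38.6/5.49)^(2/5) = 590.6 K.

T₂ ≈ 591 K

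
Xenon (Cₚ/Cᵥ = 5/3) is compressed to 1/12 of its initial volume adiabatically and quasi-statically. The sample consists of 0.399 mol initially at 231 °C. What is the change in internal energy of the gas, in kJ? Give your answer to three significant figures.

Adiabatic: T₁V₁^(γ−1) = T₂V₂^(γ−1) ⇒ T₂ = T₁ (V₁/V₂)^(γ−1).
T₁ = 231 °C = 504.1 K.
T₂ = 504.1 × 12^(2/3) = 2642 K.
Q = 0, so ΔU = W_on_gas = nCᵥΔT with Cᵥ = R/(γ−1) = 12.47 J/(mol·K).
ΔU = 0.399 × 12.47 × (2642 − 504.1) = 10640 J.

ΔU ≈ 10.6 kJ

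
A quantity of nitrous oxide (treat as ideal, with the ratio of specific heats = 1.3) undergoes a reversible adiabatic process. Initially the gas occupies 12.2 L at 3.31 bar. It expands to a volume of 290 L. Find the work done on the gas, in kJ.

P₂ = P₁(V₁/V₂)^γ = 3.31×(12.2/290)^(1.3) = 0.05382 bar.
For a reversible adiabat, W_by_gas = (P₁V₁ − P₂V₂)/(γ−1).
W_by = (331000×0.0122 − 5382×0.29) / (0.3) = 8258 J.
W_on_gas = −W_by = -8258 J.

W ≈ -8.26 kJ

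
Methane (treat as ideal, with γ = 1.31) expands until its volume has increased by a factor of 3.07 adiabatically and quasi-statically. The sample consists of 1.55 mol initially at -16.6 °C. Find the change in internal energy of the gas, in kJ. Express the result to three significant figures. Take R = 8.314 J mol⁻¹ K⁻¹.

ΔU ≈ -3.13 kJ

For a reversible adiabat TV^(γ−1) is constant, so T₂ = T₁ (V₁/V₂)^(γ−1).
T₁ = -16.6 °C = 256.5 K.
T₂ = 256.5 × (1/3.07)^(0.31) = 181.2 K.
Q = 0, so ΔU = W_on_gas = nCᵥΔT with Cᵥ = R/(γ−1) = 26.82 J/(mol·K).
ΔU = 1.55 × 26.82 × (181.2 − 256.5) = -3132 J.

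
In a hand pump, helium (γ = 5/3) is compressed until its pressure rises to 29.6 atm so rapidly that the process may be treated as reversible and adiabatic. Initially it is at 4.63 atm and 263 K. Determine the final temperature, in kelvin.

Along an adiabat T P^((1−γ)/γ) is constant, so T₂ = T₁ (P₂/P₁)^((γ−1)/γ).
T₂ = 263 × (29.6/4.63)^(2/5) = 552.4 K.

T₂ ≈ 552 K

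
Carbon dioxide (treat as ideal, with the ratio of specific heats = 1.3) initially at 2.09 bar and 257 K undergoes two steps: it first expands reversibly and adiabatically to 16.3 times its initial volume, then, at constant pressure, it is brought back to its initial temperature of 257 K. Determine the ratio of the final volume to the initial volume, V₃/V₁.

Adiabatic step: V₂/V₁ = 16.3; T₂ = T₁·(1/16.3)^(0.3) = 111.2 K.
Isobaric step: V₃/V₂ = T₃/T₂ = 257/111.2.
V₃/V₁ = (V₂/V₁)(V₃/V₂) = 16.3 × (257/111.2) = 37.66.

V₃/V₁ ≈ 37.7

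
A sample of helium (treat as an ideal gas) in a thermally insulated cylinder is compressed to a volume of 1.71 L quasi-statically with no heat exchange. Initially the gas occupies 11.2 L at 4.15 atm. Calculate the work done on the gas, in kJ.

W ≈ 17.7 kJ

γ = 5/3 for a monatomic ideal gas.
P₂ = P₁(V₁/V₂)^γ = 4.15×(11.2/1.71)^(5/3) = 95.15 atm.
For a reversible adiabat, W_by_gas = (P₁V₁ − P₂V₂)/(γ−1).
W_by = (420500×0.0112 − 9.641×10^6×0.00171) / (2/3) = -17670 J.
W_on_gas = −W_by = 17670 J.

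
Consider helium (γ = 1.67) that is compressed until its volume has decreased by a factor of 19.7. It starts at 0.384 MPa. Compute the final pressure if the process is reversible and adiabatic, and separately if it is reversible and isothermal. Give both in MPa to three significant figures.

Isothermal: P₂ = P₁(V₁/V₂) = 0.384×19.7 = 7.565 MPa.
Adiabatic: P₂ = P₁(V₁/V₂)^γ = 0.384×19.7^(1.67) = 55.73 MPa.

adiabatic: 55.7 MPa; isothermal: 7.56 MPa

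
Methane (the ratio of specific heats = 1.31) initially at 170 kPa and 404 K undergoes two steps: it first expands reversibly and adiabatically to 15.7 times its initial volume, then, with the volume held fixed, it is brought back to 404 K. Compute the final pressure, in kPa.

P₃ ≈ 10.8 kPa

Adiabatic step (PV^γ = const): P₂ = 170×(1/15.7)^(1.31) = 4.611 kPa; T₂ = 404×(1/15.7)^(0.31) = 172 K.
Isochoric: P₃ = P₂(T₃/T₂) = 4.611 × (404/172) = 10.83 kPa.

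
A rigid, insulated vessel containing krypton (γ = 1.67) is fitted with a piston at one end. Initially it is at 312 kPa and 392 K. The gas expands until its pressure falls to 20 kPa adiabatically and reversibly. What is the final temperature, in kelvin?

T₂ ≈ 130 K

Along an adiabat T P^((1−γ)/γ) is constant, so T₂ = T₁ (P₂/P₁)^((γ−1)/γ).
T₂ = 392 × (20/312)^(0.401) = 130.2 K.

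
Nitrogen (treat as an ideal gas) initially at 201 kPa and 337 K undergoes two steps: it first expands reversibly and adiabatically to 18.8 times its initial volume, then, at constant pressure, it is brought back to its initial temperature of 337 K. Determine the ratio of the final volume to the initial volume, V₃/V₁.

V₃/V₁ ≈ 60.8

For a diatomic ideal gas γ = 7/5.
Adiabatic step: V₂/V₁ = 18.8; T₂ = T₁·(1/18.8)^(2/5) = 104.2 K.
Isobaric step: V₃/V₂ = T₃/T₂ = 337/104.2.
V₃/V₁ = (V₂/V₁)(V₃/V₂) = 18.8 × (337/104.2) = 60.79.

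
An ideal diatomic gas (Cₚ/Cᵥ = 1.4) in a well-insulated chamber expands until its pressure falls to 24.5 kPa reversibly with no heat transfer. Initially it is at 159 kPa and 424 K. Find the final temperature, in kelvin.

T₂ ≈ 248 K

Adiabatic: T₂/T₁ = (P₂/P₁)^((γ−1)/γ).
T₂ = 424 × (24.5/159)^(0.286) = 248.5 K.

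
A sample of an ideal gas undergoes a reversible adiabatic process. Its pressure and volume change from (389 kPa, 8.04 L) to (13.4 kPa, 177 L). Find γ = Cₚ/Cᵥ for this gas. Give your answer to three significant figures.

PV^γ = const ⇒ γ = ln(P₂/P₁) / ln(V₁/V₂).
γ = ln(13.4/389) / ln(8.04/177) = 1.089.

γ ≈ 1.09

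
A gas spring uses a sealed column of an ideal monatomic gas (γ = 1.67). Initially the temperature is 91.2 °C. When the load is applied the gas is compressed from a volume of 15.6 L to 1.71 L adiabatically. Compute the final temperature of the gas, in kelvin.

For a reversible adiabat TV^(γ−1) is constant, so T₂ = T₁ (V₁/V₂)^(γ−1).
T₁ = 91.2 °C = 364.3 K.
T₂ = 364.3 × (15.6/1.71)^(0.67) = 1603 K.

T₂ ≈ 1600 K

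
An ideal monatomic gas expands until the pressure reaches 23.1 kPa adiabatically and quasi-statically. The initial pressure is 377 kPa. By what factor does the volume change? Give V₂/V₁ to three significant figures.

From PV^γ = const, V₂/V₁ = (P₁/P₂)^(1/γ).
For a monatomic ideal gas γ = 5/3.
V₂/V₁ = (377/23.1)^(3/5) = 5.341.

V₂/V₁ ≈ 5.34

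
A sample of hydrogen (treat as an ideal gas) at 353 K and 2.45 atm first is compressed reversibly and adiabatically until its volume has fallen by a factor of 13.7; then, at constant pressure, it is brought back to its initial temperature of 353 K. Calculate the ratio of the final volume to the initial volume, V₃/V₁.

V₃/V₁ ≈ 0.0256

For a diatomic ideal gas γ = 7/5.
Adiabatic step: V₂/V₁ = 0.07299; T₂ = T₁·13.7^(2/5) = 1006 K.
Isobaric step: V₃/V₂ = T₃/T₂ = 353/1006.
V₃/V₁ = (V₂/V₁)(V₃/V₂) = 0.07299 × (353/1006) = 0.02562.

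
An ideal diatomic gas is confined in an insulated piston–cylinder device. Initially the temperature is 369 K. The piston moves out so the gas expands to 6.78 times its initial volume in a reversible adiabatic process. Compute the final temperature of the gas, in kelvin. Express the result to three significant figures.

T₂ ≈ 172 K

For a reversible adiabat TV^(γ−1) is constant, so T₂ = T₁ (V₁/V₂)^(γ−1).
For a diatomic ideal gas γ = 7/5, so γ−1 = 2/5.
T₂ = 369 × (1/6.78)^(2/5) = 171.6 K.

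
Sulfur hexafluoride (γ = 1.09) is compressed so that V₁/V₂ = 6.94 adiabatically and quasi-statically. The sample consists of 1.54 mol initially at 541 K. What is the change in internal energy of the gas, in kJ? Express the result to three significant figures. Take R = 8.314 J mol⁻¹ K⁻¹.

ΔU ≈ 14.7 kJ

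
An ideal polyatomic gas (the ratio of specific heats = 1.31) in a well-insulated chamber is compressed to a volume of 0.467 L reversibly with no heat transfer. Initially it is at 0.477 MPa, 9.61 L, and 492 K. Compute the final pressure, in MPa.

Since PV^γ is constant along a reversible adiabat, P₂ = P₁ (V₁/V₂)^γ.
P₂ = 0.477 × (9.61/0.467)^(1.31) = 25.07 MPa.

P₂ ≈ 25.1 MPa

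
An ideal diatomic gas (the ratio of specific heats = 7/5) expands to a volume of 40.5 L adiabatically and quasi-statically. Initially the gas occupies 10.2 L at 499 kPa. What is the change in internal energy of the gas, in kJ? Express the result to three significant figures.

ΔU ≈ -5.39 kJ

P₂ = P₁(V₁/V₂)^γ = 499×(10.2/40.5)^(7/5) = 72.39 kPa.
For a reversible adiabat, W_by_gas = (P₁V₁ − P₂V₂)/(γ−1).
W_by = (499000×0.0102 − 72390×0.0405) / (2/5) = 5395 J.
Q = 0 ⇒ ΔU = −W_by = -5395 J.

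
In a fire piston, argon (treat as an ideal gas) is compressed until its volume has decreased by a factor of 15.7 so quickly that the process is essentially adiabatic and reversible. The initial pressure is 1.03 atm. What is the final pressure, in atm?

P₂ ≈ 101 atm

Since PV^γ is constant along a reversible adiabat, P₂ = P₁ (V₁/V₂)^γ.
For a monatomic ideal gas γ = 5/3.
P₂ = 1.03 × 15.7^(5/3) = 101.4 atm.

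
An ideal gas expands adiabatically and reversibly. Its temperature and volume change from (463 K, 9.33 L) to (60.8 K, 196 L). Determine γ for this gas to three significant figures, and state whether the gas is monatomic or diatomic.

TV^(γ−1) = const ⇒ γ − 1 = ln(T₂/T₁) / ln(V₁/V₂).
γ = 1 + ln(60.8/463) / ln(9.33/196) = 1.667.
γ ≈ 1.67 is close to 5/3, so the gas is monatomic.

γ ≈ 1.67; monatomic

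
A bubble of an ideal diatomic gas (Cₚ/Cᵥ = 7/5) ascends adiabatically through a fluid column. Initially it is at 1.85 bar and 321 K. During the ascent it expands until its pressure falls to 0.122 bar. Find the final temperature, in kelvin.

T₂ ≈ 148 K

Along an adiabat T P^((1−γ)/γ) is constant, so T₂ = T₁ (P₂/P₁)^((γ−1)/γ).
T₂ = 321 × (0.122/1.85)^(2/7) = 147.6 K.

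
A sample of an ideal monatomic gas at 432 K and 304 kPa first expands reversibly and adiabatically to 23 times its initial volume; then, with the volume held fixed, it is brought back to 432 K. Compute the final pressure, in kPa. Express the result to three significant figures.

P₃ ≈ 13.2 kPa

For a monatomic ideal gas γ = 5/3.
Adiabatic step (PV^γ = const): P₂ = 304×(1/23)^(5/3) = 1.634 kPa; T₂ = 432×(1/23)^(2/3) = 53.42 K.
Isochoric: P₃ = P₂(T₃/T₂) = 1.634 × (432/53.42) = 13.22 kPa.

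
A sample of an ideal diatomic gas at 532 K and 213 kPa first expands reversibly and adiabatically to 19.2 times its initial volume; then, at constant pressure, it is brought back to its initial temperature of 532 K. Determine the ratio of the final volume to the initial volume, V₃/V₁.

V₃/V₁ ≈ 62.6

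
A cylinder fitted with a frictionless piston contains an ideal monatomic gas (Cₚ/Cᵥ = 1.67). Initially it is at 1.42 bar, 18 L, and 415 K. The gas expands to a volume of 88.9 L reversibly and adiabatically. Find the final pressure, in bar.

P₂ ≈ 0.0986 bar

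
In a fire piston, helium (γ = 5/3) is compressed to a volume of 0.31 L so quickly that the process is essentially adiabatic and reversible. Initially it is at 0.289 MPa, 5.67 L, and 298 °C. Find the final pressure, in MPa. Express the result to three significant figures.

P₂ ≈ 36.7 MPa

Adiabatic: P₁V₁^γ = P₂V₂^γ ⇒ P₂ = P₁ (V₁/V₂)^γ.
P₂ = 0.289 × (5.67/0.31)^(5/3) = 36.69 MPa.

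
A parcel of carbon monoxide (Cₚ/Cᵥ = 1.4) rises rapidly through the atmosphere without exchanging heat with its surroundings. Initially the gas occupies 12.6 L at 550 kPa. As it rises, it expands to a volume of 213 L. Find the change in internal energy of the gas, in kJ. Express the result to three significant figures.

P₂ = P₁(V₁/V₂)^γ = 550×(12.6/213)^(1.4) = 10.5 kPa.
For a reversible adiabat, W_by_gas = (P₁V₁ − P₂V₂)/(γ−1).
W_by = (550000×0.0126 − 10500×0.213) / (0.4) = 11730 J.
Q = 0 ⇒ ΔU = −W_by = -11730 J.

ΔU ≈ -11.7 kJ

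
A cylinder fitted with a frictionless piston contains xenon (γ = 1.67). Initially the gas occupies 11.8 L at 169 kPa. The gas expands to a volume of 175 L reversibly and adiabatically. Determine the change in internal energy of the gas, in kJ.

P₂ = P₁(V₁/V₂)^γ = 169×(11.8/175)^(1.67) = 1.871 kPa.
For a reversible adiabat, W_by_gas = (P₁V₁ − P₂V₂)/(γ−1).
W_by = (169000×0.0118 − 1871×0.175) / (0.67) = 2488 J.
Q = 0 ⇒ ΔU = −W_by = -2488 J.

ΔU ≈ -2.49 kJ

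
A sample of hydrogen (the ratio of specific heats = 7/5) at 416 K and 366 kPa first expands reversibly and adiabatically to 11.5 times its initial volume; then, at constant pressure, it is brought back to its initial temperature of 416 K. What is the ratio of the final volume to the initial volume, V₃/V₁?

Adiabatic step: V₂/V₁ = 11.5; T₂ = T₁·(1/11.5)^(2/5) = 156.6 K.
Isobaric step: V₃/V₂ = T₃/T₂ = 416/156.6.
V₃/V₁ = (V₂/V₁)(V₃/V₂) = 11.5 × (416/156.6) = 30.55.

V₃/V₁ ≈ 30.5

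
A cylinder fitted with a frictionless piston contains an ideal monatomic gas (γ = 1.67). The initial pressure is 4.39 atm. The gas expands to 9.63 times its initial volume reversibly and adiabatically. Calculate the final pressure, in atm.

Since PV^γ is constant along a reversible adiabat, P₂ = P₁ (V₁/V₂)^γ.
P₂ = 4.39 × (1/9.63)^(1.67) = 0.09996 atm.

P₂ ≈ 0.100 atm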